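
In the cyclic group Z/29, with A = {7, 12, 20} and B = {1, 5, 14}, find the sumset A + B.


Work in Z/29Z: reduce every sum a + b modulo 29.
Enumerate all 9 pairs:
a = 7: 7+1=8, 7+5=12, 7+14=21
a = 12: 12+1=13, 12+5=17, 12+14=26
a = 20: 20+1=21, 20+5=25, 20+14=5
Distinct residues collected: {5, 8, 12, 13, 17, 21, 25, 26}
|A + B| = 8 (out of 29 total residues).

A + B = {5, 8, 12, 13, 17, 21, 25, 26}


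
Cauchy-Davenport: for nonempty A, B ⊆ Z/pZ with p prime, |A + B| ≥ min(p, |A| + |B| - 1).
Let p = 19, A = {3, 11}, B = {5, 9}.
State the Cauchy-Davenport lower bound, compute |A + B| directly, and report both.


Cauchy-Davenport: |A + B| ≥ min(p, |A| + |B| - 1) for A, B nonempty in Z/pZ.
|A| = 2, |B| = 2, p = 19.
CD lower bound = min(19, 2 + 2 - 1) = min(19, 3) = 3.
Compute A + B mod 19 directly:
a = 3: 3+5=8, 3+9=12
a = 11: 11+5=16, 11+9=1
A + B = {1, 8, 12, 16}, so |A + B| = 4.
Verify: 4 ≥ 3? Yes ✓.

CD lower bound = 3, actual |A + B| = 4.


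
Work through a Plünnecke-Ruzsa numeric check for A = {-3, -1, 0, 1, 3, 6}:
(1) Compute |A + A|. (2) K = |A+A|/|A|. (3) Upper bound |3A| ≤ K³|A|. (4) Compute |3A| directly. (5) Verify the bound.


|A| = 6.
Step 1: Compute A + A by enumerating all 36 pairs.
A + A = {-6, -4, -3, -2, -1, 0, 1, 2, 3, 4, 5, 6, 7, 9, 12}, so |A + A| = 15.
Step 2: Doubling constant K = |A + A|/|A| = 15/6 = 15/6 ≈ 2.5000.
Step 3: Plünnecke-Ruzsa gives |3A| ≤ K³·|A| = (2.5000)³ · 6 ≈ 93.7500.
Step 4: Compute 3A = A + A + A directly by enumerating all triples (a,b,c) ∈ A³; |3A| = 24.
Step 5: Check 24 ≤ 93.7500? Yes ✓.

K = 15/6, Plünnecke-Ruzsa bound K³|A| ≈ 93.7500, |3A| = 24, inequality holds.


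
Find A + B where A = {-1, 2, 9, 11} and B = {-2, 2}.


A + B = {a + b : a ∈ A, b ∈ B}.
Enumerate all |A|·|B| = 4·2 = 8 pairs (a, b) and collect distinct sums.
a = -1: -1+-2=-3, -1+2=1
a = 2: 2+-2=0, 2+2=4
a = 9: 9+-2=7, 9+2=11
a = 11: 11+-2=9, 11+2=13
Collecting distinct sums: A + B = {-3, 0, 1, 4, 7, 9, 11, 13}
|A + B| = 8

A + B = {-3, 0, 1, 4, 7, 9, 11, 13}


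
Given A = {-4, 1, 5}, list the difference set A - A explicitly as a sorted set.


A - A = {a - a' : a, a' ∈ A}.
Compute a - a' for each ordered pair (a, a'):
a = -4: -4--4=0, -4-1=-5, -4-5=-9
a = 1: 1--4=5, 1-1=0, 1-5=-4
a = 5: 5--4=9, 5-1=4, 5-5=0
Collecting distinct values (and noting 0 appears from a-a):
A - A = {-9, -5, -4, 0, 4, 5, 9}
|A - A| = 7

A - A = {-9, -5, -4, 0, 4, 5, 9}


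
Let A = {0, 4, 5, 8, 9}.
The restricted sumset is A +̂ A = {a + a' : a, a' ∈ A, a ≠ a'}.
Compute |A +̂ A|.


Restricted sumset: A +̂ A = {a + a' : a ∈ A, a' ∈ A, a ≠ a'}.
Equivalently, take A + A and drop any sum 2a that is achievable ONLY as a + a for a ∈ A (i.e. sums representable only with equal summands).
Enumerate pairs (a, a') with a < a' (symmetric, so each unordered pair gives one sum; this covers all a ≠ a'):
  0 + 4 = 4
  0 + 5 = 5
  0 + 8 = 8
  0 + 9 = 9
  4 + 5 = 9
  4 + 8 = 12
  4 + 9 = 13
  5 + 8 = 13
  5 + 9 = 14
  8 + 9 = 17
Collected distinct sums: {4, 5, 8, 9, 12, 13, 14, 17}
|A +̂ A| = 8
(Reference bound: |A +̂ A| ≥ 2|A| - 3 for |A| ≥ 2, with |A| = 5 giving ≥ 7.)

|A +̂ A| = 8


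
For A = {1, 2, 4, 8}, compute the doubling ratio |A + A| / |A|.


|A| = 4.
Compute A + A by enumerating all 16 pairs.
A + A = {2, 3, 4, 5, 6, 8, 9, 10, 12, 16}, so |A + A| = 10.
K = |A + A| / |A| = 10/4 = 5/2 ≈ 2.5000.
Reference: AP of size 4 gives K = 7/4 ≈ 1.7500; a fully generic set of size 4 gives K ≈ 2.5000.

|A| = 4, |A + A| = 10, K = 10/4 = 5/2.


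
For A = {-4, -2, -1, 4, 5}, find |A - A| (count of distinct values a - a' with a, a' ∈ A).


A - A = {a - a' : a, a' ∈ A}; |A| = 5.
Bounds: 2|A|-1 ≤ |A - A| ≤ |A|² - |A| + 1, i.e. 9 ≤ |A - A| ≤ 21.
Note: 0 ∈ A - A always (from a - a). The set is symmetric: if d ∈ A - A then -d ∈ A - A.
Enumerate nonzero differences d = a - a' with a > a' (then include -d):
Positive differences: {1, 2, 3, 5, 6, 7, 8, 9}
Full difference set: {0} ∪ (positive diffs) ∪ (negative diffs).
|A - A| = 1 + 2·8 = 17 (matches direct enumeration: 17).

|A - A| = 17


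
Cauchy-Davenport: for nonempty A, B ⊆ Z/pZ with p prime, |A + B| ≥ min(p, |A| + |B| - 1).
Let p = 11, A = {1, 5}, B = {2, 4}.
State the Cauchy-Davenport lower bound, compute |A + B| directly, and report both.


Cauchy-Davenport: |A + B| ≥ min(p, |A| + |B| - 1) for A, B nonempty in Z/pZ.
|A| = 2, |B| = 2, p = 11.
CD lower bound = min(11, 2 + 2 - 1) = min(11, 3) = 3.
Compute A + B mod 11 directly:
a = 1: 1+2=3, 1+4=5
a = 5: 5+2=7, 5+4=9
A + B = {3, 5, 7, 9}, so |A + B| = 4.
Verify: 4 ≥ 3? Yes ✓.

CD lower bound = 3, actual |A + B| = 4.


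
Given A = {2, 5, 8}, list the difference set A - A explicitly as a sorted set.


A - A = {a - a' : a, a' ∈ A}.
Compute a - a' for each ordered pair (a, a'):
a = 2: 2-2=0, 2-5=-3, 2-8=-6
a = 5: 5-2=3, 5-5=0, 5-8=-3
a = 8: 8-2=6, 8-5=3, 8-8=0
Collecting distinct values (and noting 0 appears from a-a):
A - A = {-6, -3, 0, 3, 6}
|A - A| = 5

A - A = {-6, -3, 0, 3, 6}


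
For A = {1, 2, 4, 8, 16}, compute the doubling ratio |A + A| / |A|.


|A| = 5.
Compute A + A by enumerating all 25 pairs.
A + A = {2, 3, 4, 5, 6, 8, 9, 10, 12, 16, 17, 18, 20, 24, 32}, so |A + A| = 15.
K = |A + A| / |A| = 15/5 = 3/1 ≈ 3.0000.
Reference: AP of size 5 gives K = 9/5 ≈ 1.8000; a fully generic set of size 5 gives K ≈ 3.0000.

|A| = 5, |A + A| = 15, K = 15/5 = 3/1.


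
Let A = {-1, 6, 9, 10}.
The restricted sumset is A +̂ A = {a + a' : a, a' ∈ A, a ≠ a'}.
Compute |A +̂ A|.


Restricted sumset: A +̂ A = {a + a' : a ∈ A, a' ∈ A, a ≠ a'}.
Equivalently, take A + A and drop any sum 2a that is achievable ONLY as a + a for a ∈ A (i.e. sums representable only with equal summands).
Enumerate pairs (a, a') with a < a' (symmetric, so each unordered pair gives one sum; this covers all a ≠ a'):
  -1 + 6 = 5
  -1 + 9 = 8
  -1 + 10 = 9
  6 + 9 = 15
  6 + 10 = 16
  9 + 10 = 19
Collected distinct sums: {5, 8, 9, 15, 16, 19}
|A +̂ A| = 6
(Reference bound: |A +̂ A| ≥ 2|A| - 3 for |A| ≥ 2, with |A| = 4 giving ≥ 5.)

|A +̂ A| = 6


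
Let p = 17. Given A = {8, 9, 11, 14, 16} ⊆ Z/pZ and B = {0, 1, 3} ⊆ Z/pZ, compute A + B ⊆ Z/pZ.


Work in Z/17Z: reduce every sum a + b modulo 17.
Enumerate all 15 pairs:
a = 8: 8+0=8, 8+1=9, 8+3=11
a = 9: 9+0=9, 9+1=10, 9+3=12
a = 11: 11+0=11, 11+1=12, 11+3=14
a = 14: 14+0=14, 14+1=15, 14+3=0
a = 16: 16+0=16, 16+1=0, 16+3=2
Distinct residues collected: {0, 2, 8, 9, 10, 11, 12, 14, 15, 16}
|A + B| = 10 (out of 17 total residues).

A + B = {0, 2, 8, 9, 10, 11, 12, 14, 15, 16}


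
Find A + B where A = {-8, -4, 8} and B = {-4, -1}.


A + B = {a + b : a ∈ A, b ∈ B}.
Enumerate all |A|·|B| = 3·2 = 6 pairs (a, b) and collect distinct sums.
a = -8: -8+-4=-12, -8+-1=-9
a = -4: -4+-4=-8, -4+-1=-5
a = 8: 8+-4=4, 8+-1=7
Collecting distinct sums: A + B = {-12, -9, -8, -5, 4, 7}
|A + B| = 6

A + B = {-12, -9, -8, -5, 4, 7}


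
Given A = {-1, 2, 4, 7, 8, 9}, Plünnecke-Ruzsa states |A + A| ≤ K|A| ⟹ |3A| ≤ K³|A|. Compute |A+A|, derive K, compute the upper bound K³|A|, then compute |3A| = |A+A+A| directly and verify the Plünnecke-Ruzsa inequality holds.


|A| = 6.
Step 1: Compute A + A by enumerating all 36 pairs.
A + A = {-2, 1, 3, 4, 6, 7, 8, 9, 10, 11, 12, 13, 14, 15, 16, 17, 18}, so |A + A| = 17.
Step 2: Doubling constant K = |A + A|/|A| = 17/6 = 17/6 ≈ 2.8333.
Step 3: Plünnecke-Ruzsa gives |3A| ≤ K³·|A| = (2.8333)³ · 6 ≈ 136.4722.
Step 4: Compute 3A = A + A + A directly by enumerating all triples (a,b,c) ∈ A³; |3A| = 27.
Step 5: Check 27 ≤ 136.4722? Yes ✓.

K = 17/6, Plünnecke-Ruzsa bound K³|A| ≈ 136.4722, |3A| = 27, inequality holds.


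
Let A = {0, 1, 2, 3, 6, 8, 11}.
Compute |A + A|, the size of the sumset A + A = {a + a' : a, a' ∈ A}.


A + A = {a + a' : a, a' ∈ A}; |A| = 7.
General bounds: 2|A| - 1 ≤ |A + A| ≤ |A|(|A|+1)/2, i.e. 13 ≤ |A + A| ≤ 28.
Lower bound 2|A|-1 is attained iff A is an arithmetic progression.
Enumerate sums a + a' for a ≤ a' (symmetric, so this suffices):
a = 0: 0+0=0, 0+1=1, 0+2=2, 0+3=3, 0+6=6, 0+8=8, 0+11=11
a = 1: 1+1=2, 1+2=3, 1+3=4, 1+6=7, 1+8=9, 1+11=12
a = 2: 2+2=4, 2+3=5, 2+6=8, 2+8=10, 2+11=13
a = 3: 3+3=6, 3+6=9, 3+8=11, 3+11=14
a = 6: 6+6=12, 6+8=14, 6+11=17
a = 8: 8+8=16, 8+11=19
a = 11: 11+11=22
Distinct sums: {0, 1, 2, 3, 4, 5, 6, 7, 8, 9, 10, 11, 12, 13, 14, 16, 17, 19, 22}
|A + A| = 19

|A + A| = 19


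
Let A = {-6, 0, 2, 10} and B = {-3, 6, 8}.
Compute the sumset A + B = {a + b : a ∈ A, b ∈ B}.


A + B = {a + b : a ∈ A, b ∈ B}.
Enumerate all |A|·|B| = 4·3 = 12 pairs (a, b) and collect distinct sums.
a = -6: -6+-3=-9, -6+6=0, -6+8=2
a = 0: 0+-3=-3, 0+6=6, 0+8=8
a = 2: 2+-3=-1, 2+6=8, 2+8=10
a = 10: 10+-3=7, 10+6=16, 10+8=18
Collecting distinct sums: A + B = {-9, -3, -1, 0, 2, 6, 7, 8, 10, 16, 18}
|A + B| = 11

A + B = {-9, -3, -1, 0, 2, 6, 7, 8, 10, 16, 18}


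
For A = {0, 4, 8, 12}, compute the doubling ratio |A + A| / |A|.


|A| = 4.
Compute A + A by enumerating all 16 pairs.
A + A = {0, 4, 8, 12, 16, 20, 24}, so |A + A| = 7.
K = |A + A| / |A| = 7/4 (already in lowest terms) ≈ 1.7500.
Reference: AP of size 4 gives K = 7/4 ≈ 1.7500; a fully generic set of size 4 gives K ≈ 2.5000.

|A| = 4, |A + A| = 7, K = 7/4.


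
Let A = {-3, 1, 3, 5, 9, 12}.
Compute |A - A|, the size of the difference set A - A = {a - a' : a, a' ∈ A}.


A - A = {a - a' : a, a' ∈ A}; |A| = 6.
Bounds: 2|A|-1 ≤ |A - A| ≤ |A|² - |A| + 1, i.e. 11 ≤ |A - A| ≤ 31.
Note: 0 ∈ A - A always (from a - a). The set is symmetric: if d ∈ A - A then -d ∈ A - A.
Enumerate nonzero differences d = a - a' with a > a' (then include -d):
Positive differences: {2, 3, 4, 6, 7, 8, 9, 11, 12, 15}
Full difference set: {0} ∪ (positive diffs) ∪ (negative diffs).
|A - A| = 1 + 2·10 = 21 (matches direct enumeration: 21).

|A - A| = 21


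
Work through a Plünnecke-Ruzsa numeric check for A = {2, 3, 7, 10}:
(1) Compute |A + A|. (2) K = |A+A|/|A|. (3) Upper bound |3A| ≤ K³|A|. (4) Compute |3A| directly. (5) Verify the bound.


|A| = 4.
Step 1: Compute A + A by enumerating all 16 pairs.
A + A = {4, 5, 6, 9, 10, 12, 13, 14, 17, 20}, so |A + A| = 10.
Step 2: Doubling constant K = |A + A|/|A| = 10/4 = 10/4 ≈ 2.5000.
Step 3: Plünnecke-Ruzsa gives |3A| ≤ K³·|A| = (2.5000)³ · 4 ≈ 62.5000.
Step 4: Compute 3A = A + A + A directly by enumerating all triples (a,b,c) ∈ A³; |3A| = 19.
Step 5: Check 19 ≤ 62.5000? Yes ✓.

K = 10/4, Plünnecke-Ruzsa bound K³|A| ≈ 62.5000, |3A| = 19, inequality holds.


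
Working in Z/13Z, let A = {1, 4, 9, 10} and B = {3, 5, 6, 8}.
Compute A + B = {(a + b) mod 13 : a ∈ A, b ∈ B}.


Work in Z/13Z: reduce every sum a + b modulo 13.
Enumerate all 16 pairs:
a = 1: 1+3=4, 1+5=6, 1+6=7, 1+8=9
a = 4: 4+3=7, 4+5=9, 4+6=10, 4+8=12
a = 9: 9+3=12, 9+5=1, 9+6=2, 9+8=4
a = 10: 10+3=0, 10+5=2, 10+6=3, 10+8=5
Distinct residues collected: {0, 1, 2, 3, 4, 5, 6, 7, 9, 10, 12}
|A + B| = 11 (out of 13 total residues).

A + B = {0, 1, 2, 3, 4, 5, 6, 7, 9, 10, 12}


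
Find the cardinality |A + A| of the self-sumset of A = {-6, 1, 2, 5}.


A + A = {a + a' : a, a' ∈ A}; |A| = 4.
General bounds: 2|A| - 1 ≤ |A + A| ≤ |A|(|A|+1)/2, i.e. 7 ≤ |A + A| ≤ 10.
Lower bound 2|A|-1 is attained iff A is an arithmetic progression.
Enumerate sums a + a' for a ≤ a' (symmetric, so this suffices):
a = -6: -6+-6=-12, -6+1=-5, -6+2=-4, -6+5=-1
a = 1: 1+1=2, 1+2=3, 1+5=6
a = 2: 2+2=4, 2+5=7
a = 5: 5+5=10
Distinct sums: {-12, -5, -4, -1, 2, 3, 4, 6, 7, 10}
|A + A| = 10

|A + A| = 10


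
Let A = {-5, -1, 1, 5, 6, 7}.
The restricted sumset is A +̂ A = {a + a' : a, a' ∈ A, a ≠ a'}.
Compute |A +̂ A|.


Restricted sumset: A +̂ A = {a + a' : a ∈ A, a' ∈ A, a ≠ a'}.
Equivalently, take A + A and drop any sum 2a that is achievable ONLY as a + a for a ∈ A (i.e. sums representable only with equal summands).
Enumerate pairs (a, a') with a < a' (symmetric, so each unordered pair gives one sum; this covers all a ≠ a'):
  -5 + -1 = -6
  -5 + 1 = -4
  -5 + 5 = 0
  -5 + 6 = 1
  -5 + 7 = 2
  -1 + 1 = 0
  -1 + 5 = 4
  -1 + 6 = 5
  -1 + 7 = 6
  1 + 5 = 6
  1 + 6 = 7
  1 + 7 = 8
  5 + 6 = 11
  5 + 7 = 12
  6 + 7 = 13
Collected distinct sums: {-6, -4, 0, 1, 2, 4, 5, 6, 7, 8, 11, 12, 13}
|A +̂ A| = 13
(Reference bound: |A +̂ A| ≥ 2|A| - 3 for |A| ≥ 2, with |A| = 6 giving ≥ 9.)

|A +̂ A| = 13


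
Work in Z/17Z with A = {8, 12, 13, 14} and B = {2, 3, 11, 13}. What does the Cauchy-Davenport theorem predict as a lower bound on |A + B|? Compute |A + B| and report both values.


Cauchy-Davenport: |A + B| ≥ min(p, |A| + |B| - 1) for A, B nonempty in Z/pZ.
|A| = 4, |B| = 4, p = 17.
CD lower bound = min(17, 4 + 4 - 1) = min(17, 7) = 7.
Compute A + B mod 17 directly:
a = 8: 8+2=10, 8+3=11, 8+11=2, 8+13=4
a = 12: 12+2=14, 12+3=15, 12+11=6, 12+13=8
a = 13: 13+2=15, 13+3=16, 13+11=7, 13+13=9
a = 14: 14+2=16, 14+3=0, 14+11=8, 14+13=10
A + B = {0, 2, 4, 6, 7, 8, 9, 10, 11, 14, 15, 16}, so |A + B| = 12.
Verify: 12 ≥ 7? Yes ✓.

CD lower bound = 7, actual |A + B| = 12.


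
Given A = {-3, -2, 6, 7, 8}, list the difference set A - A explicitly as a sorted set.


A - A = {a - a' : a, a' ∈ A}.
Compute a - a' for each ordered pair (a, a'):
a = -3: -3--3=0, -3--2=-1, -3-6=-9, -3-7=-10, -3-8=-11
a = -2: -2--3=1, -2--2=0, -2-6=-8, -2-7=-9, -2-8=-10
a = 6: 6--3=9, 6--2=8, 6-6=0, 6-7=-1, 6-8=-2
a = 7: 7--3=10, 7--2=9, 7-6=1, 7-7=0, 7-8=-1
a = 8: 8--3=11, 8--2=10, 8-6=2, 8-7=1, 8-8=0
Collecting distinct values (and noting 0 appears from a-a):
A - A = {-11, -10, -9, -8, -2, -1, 0, 1, 2, 8, 9, 10, 11}
|A - A| = 13

A - A = {-11, -10, -9, -8, -2, -1, 0, 1, 2, 8, 9, 10, 11}


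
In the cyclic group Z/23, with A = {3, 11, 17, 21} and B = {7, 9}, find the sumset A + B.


Work in Z/23Z: reduce every sum a + b modulo 23.
Enumerate all 8 pairs:
a = 3: 3+7=10, 3+9=12
a = 11: 11+7=18, 11+9=20
a = 17: 17+7=1, 17+9=3
a = 21: 21+7=5, 21+9=7
Distinct residues collected: {1, 3, 5, 7, 10, 12, 18, 20}
|A + B| = 8 (out of 23 total residues).

A + B = {1, 3, 5, 7, 10, 12, 18, 20}


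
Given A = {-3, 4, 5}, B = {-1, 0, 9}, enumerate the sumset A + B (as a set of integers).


A + B = {a + b : a ∈ A, b ∈ B}.
Enumerate all |A|·|B| = 3·3 = 9 pairs (a, b) and collect distinct sums.
a = -3: -3+-1=-4, -3+0=-3, -3+9=6
a = 4: 4+-1=3, 4+0=4, 4+9=13
a = 5: 5+-1=4, 5+0=5, 5+9=14
Collecting distinct sums: A + B = {-4, -3, 3, 4, 5, 6, 13, 14}
|A + B| = 8

A + B = {-4, -3, 3, 4, 5, 6, 13, 14}


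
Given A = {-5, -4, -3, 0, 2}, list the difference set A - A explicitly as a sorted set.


A - A = {a - a' : a, a' ∈ A}.
Compute a - a' for each ordered pair (a, a'):
a = -5: -5--5=0, -5--4=-1, -5--3=-2, -5-0=-5, -5-2=-7
a = -4: -4--5=1, -4--4=0, -4--3=-1, -4-0=-4, -4-2=-6
a = -3: -3--5=2, -3--4=1, -3--3=0, -3-0=-3, -3-2=-5
a = 0: 0--5=5, 0--4=4, 0--3=3, 0-0=0, 0-2=-2
a = 2: 2--5=7, 2--4=6, 2--3=5, 2-0=2, 2-2=0
Collecting distinct values (and noting 0 appears from a-a):
A - A = {-7, -6, -5, -4, -3, -2, -1, 0, 1, 2, 3, 4, 5, 6, 7}
|A - A| = 15

A - A = {-7, -6, -5, -4, -3, -2, -1, 0, 1, 2, 3, 4, 5, 6, 7}


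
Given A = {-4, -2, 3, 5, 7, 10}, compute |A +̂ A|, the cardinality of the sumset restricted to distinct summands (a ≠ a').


Restricted sumset: A +̂ A = {a + a' : a ∈ A, a' ∈ A, a ≠ a'}.
Equivalently, take A + A and drop any sum 2a that is achievable ONLY as a + a for a ∈ A (i.e. sums representable only with equal summands).
Enumerate pairs (a, a') with a < a' (symmetric, so each unordered pair gives one sum; this covers all a ≠ a'):
  -4 + -2 = -6
  -4 + 3 = -1
  -4 + 5 = 1
  -4 + 7 = 3
  -4 + 10 = 6
  -2 + 3 = 1
  -2 + 5 = 3
  -2 + 7 = 5
  -2 + 10 = 8
  3 + 5 = 8
  3 + 7 = 10
  3 + 10 = 13
  5 + 7 = 12
  5 + 10 = 15
  7 + 10 = 17
Collected distinct sums: {-6, -1, 1, 3, 5, 6, 8, 10, 12, 13, 15, 17}
|A +̂ A| = 12
(Reference bound: |A +̂ A| ≥ 2|A| - 3 for |A| ≥ 2, with |A| = 6 giving ≥ 9.)

|A +̂ A| = 12


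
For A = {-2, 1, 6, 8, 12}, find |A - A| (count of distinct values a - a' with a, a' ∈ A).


A - A = {a - a' : a, a' ∈ A}; |A| = 5.
Bounds: 2|A|-1 ≤ |A - A| ≤ |A|² - |A| + 1, i.e. 9 ≤ |A - A| ≤ 21.
Note: 0 ∈ A - A always (from a - a). The set is symmetric: if d ∈ A - A then -d ∈ A - A.
Enumerate nonzero differences d = a - a' with a > a' (then include -d):
Positive differences: {2, 3, 4, 5, 6, 7, 8, 10, 11, 14}
Full difference set: {0} ∪ (positive diffs) ∪ (negative diffs).
|A - A| = 1 + 2·10 = 21 (matches direct enumeration: 21).

|A - A| = 21


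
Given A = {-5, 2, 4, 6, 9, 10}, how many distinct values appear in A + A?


A + A = {a + a' : a, a' ∈ A}; |A| = 6.
General bounds: 2|A| - 1 ≤ |A + A| ≤ |A|(|A|+1)/2, i.e. 11 ≤ |A + A| ≤ 21.
Lower bound 2|A|-1 is attained iff A is an arithmetic progression.
Enumerate sums a + a' for a ≤ a' (symmetric, so this suffices):
a = -5: -5+-5=-10, -5+2=-3, -5+4=-1, -5+6=1, -5+9=4, -5+10=5
a = 2: 2+2=4, 2+4=6, 2+6=8, 2+9=11, 2+10=12
a = 4: 4+4=8, 4+6=10, 4+9=13, 4+10=14
a = 6: 6+6=12, 6+9=15, 6+10=16
a = 9: 9+9=18, 9+10=19
a = 10: 10+10=20
Distinct sums: {-10, -3, -1, 1, 4, 5, 6, 8, 10, 11, 12, 13, 14, 15, 16, 18, 19, 20}
|A + A| = 18

|A + A| = 18


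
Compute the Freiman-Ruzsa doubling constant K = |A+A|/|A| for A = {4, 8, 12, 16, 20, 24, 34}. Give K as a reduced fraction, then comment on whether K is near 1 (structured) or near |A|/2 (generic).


|A| = 7.
Compute A + A by enumerating all 49 pairs.
A + A = {8, 12, 16, 20, 24, 28, 32, 36, 38, 40, 42, 44, 46, 48, 50, 54, 58, 68}, so |A + A| = 18.
K = |A + A| / |A| = 18/7 (already in lowest terms) ≈ 2.5714.
Reference: AP of size 7 gives K = 13/7 ≈ 1.8571; a fully generic set of size 7 gives K ≈ 4.0000.

|A| = 7, |A + A| = 18, K = 18/7.


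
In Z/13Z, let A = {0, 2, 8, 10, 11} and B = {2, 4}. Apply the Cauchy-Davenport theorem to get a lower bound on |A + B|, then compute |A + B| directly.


Cauchy-Davenport: |A + B| ≥ min(p, |A| + |B| - 1) for A, B nonempty in Z/pZ.
|A| = 5, |B| = 2, p = 13.
CD lower bound = min(13, 5 + 2 - 1) = min(13, 6) = 6.
Compute A + B mod 13 directly:
a = 0: 0+2=2, 0+4=4
a = 2: 2+2=4, 2+4=6
a = 8: 8+2=10, 8+4=12
a = 10: 10+2=12, 10+4=1
a = 11: 11+2=0, 11+4=2
A + B = {0, 1, 2, 4, 6, 10, 12}, so |A + B| = 7.
Verify: 7 ≥ 6? Yes ✓.

CD lower bound = 6, actual |A + B| = 7.


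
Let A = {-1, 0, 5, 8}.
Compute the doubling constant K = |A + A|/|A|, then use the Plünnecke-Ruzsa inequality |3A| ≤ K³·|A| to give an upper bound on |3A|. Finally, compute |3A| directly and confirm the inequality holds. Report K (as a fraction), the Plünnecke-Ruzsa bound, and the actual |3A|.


|A| = 4.
Step 1: Compute A + A by enumerating all 16 pairs.
A + A = {-2, -1, 0, 4, 5, 7, 8, 10, 13, 16}, so |A + A| = 10.
Step 2: Doubling constant K = |A + A|/|A| = 10/4 = 10/4 ≈ 2.5000.
Step 3: Plünnecke-Ruzsa gives |3A| ≤ K³·|A| = (2.5000)³ · 4 ≈ 62.5000.
Step 4: Compute 3A = A + A + A directly by enumerating all triples (a,b,c) ∈ A³; |3A| = 19.
Step 5: Check 19 ≤ 62.5000? Yes ✓.

K = 10/4, Plünnecke-Ruzsa bound K³|A| ≈ 62.5000, |3A| = 19, inequality holds.


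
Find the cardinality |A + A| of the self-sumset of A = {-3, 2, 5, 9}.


A + A = {a + a' : a, a' ∈ A}; |A| = 4.
General bounds: 2|A| - 1 ≤ |A + A| ≤ |A|(|A|+1)/2, i.e. 7 ≤ |A + A| ≤ 10.
Lower bound 2|A|-1 is attained iff A is an arithmetic progression.
Enumerate sums a + a' for a ≤ a' (symmetric, so this suffices):
a = -3: -3+-3=-6, -3+2=-1, -3+5=2, -3+9=6
a = 2: 2+2=4, 2+5=7, 2+9=11
a = 5: 5+5=10, 5+9=14
a = 9: 9+9=18
Distinct sums: {-6, -1, 2, 4, 6, 7, 10, 11, 14, 18}
|A + A| = 10

|A + A| = 10


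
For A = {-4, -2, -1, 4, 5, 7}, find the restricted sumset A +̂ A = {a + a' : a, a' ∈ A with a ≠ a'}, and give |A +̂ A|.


Restricted sumset: A +̂ A = {a + a' : a ∈ A, a' ∈ A, a ≠ a'}.
Equivalently, take A + A and drop any sum 2a that is achievable ONLY as a + a for a ∈ A (i.e. sums representable only with equal summands).
Enumerate pairs (a, a') with a < a' (symmetric, so each unordered pair gives one sum; this covers all a ≠ a'):
  -4 + -2 = -6
  -4 + -1 = -5
  -4 + 4 = 0
  -4 + 5 = 1
  -4 + 7 = 3
  -2 + -1 = -3
  -2 + 4 = 2
  -2 + 5 = 3
  -2 + 7 = 5
  -1 + 4 = 3
  -1 + 5 = 4
  -1 + 7 = 6
  4 + 5 = 9
  4 + 7 = 11
  5 + 7 = 12
Collected distinct sums: {-6, -5, -3, 0, 1, 2, 3, 4, 5, 6, 9, 11, 12}
|A +̂ A| = 13
(Reference bound: |A +̂ A| ≥ 2|A| - 3 for |A| ≥ 2, with |A| = 6 giving ≥ 9.)

|A +̂ A| = 13


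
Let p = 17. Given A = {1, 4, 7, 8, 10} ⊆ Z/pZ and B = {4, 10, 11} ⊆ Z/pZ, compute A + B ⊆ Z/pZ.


Work in Z/17Z: reduce every sum a + b modulo 17.
Enumerate all 15 pairs:
a = 1: 1+4=5, 1+10=11, 1+11=12
a = 4: 4+4=8, 4+10=14, 4+11=15
a = 7: 7+4=11, 7+10=0, 7+11=1
a = 8: 8+4=12, 8+10=1, 8+11=2
a = 10: 10+4=14, 10+10=3, 10+11=4
Distinct residues collected: {0, 1, 2, 3, 4, 5, 8, 11, 12, 14, 15}
|A + B| = 11 (out of 17 total residues).

A + B = {0, 1, 2, 3, 4, 5, 8, 11, 12, 14, 15}


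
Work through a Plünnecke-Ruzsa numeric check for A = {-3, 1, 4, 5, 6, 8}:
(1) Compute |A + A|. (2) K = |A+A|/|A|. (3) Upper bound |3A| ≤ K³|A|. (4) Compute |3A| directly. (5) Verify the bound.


|A| = 6.
Step 1: Compute A + A by enumerating all 36 pairs.
A + A = {-6, -2, 1, 2, 3, 5, 6, 7, 8, 9, 10, 11, 12, 13, 14, 16}, so |A + A| = 16.
Step 2: Doubling constant K = |A + A|/|A| = 16/6 = 16/6 ≈ 2.6667.
Step 3: Plünnecke-Ruzsa gives |3A| ≤ K³·|A| = (2.6667)³ · 6 ≈ 113.7778.
Step 4: Compute 3A = A + A + A directly by enumerating all triples (a,b,c) ∈ A³; |3A| = 27.
Step 5: Check 27 ≤ 113.7778? Yes ✓.

K = 16/6, Plünnecke-Ruzsa bound K³|A| ≈ 113.7778, |3A| = 27, inequality holds.


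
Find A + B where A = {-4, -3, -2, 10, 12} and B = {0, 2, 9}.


A + B = {a + b : a ∈ A, b ∈ B}.
Enumerate all |A|·|B| = 5·3 = 15 pairs (a, b) and collect distinct sums.
a = -4: -4+0=-4, -4+2=-2, -4+9=5
a = -3: -3+0=-3, -3+2=-1, -3+9=6
a = -2: -2+0=-2, -2+2=0, -2+9=7
a = 10: 10+0=10, 10+2=12, 10+9=19
a = 12: 12+0=12, 12+2=14, 12+9=21
Collecting distinct sums: A + B = {-4, -3, -2, -1, 0, 5, 6, 7, 10, 12, 14, 19, 21}
|A + B| = 13

A + B = {-4, -3, -2, -1, 0, 5, 6, 7, 10, 12, 14, 19, 21}


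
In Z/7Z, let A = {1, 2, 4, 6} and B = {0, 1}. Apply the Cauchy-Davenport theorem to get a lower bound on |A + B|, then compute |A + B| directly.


Cauchy-Davenport: |A + B| ≥ min(p, |A| + |B| - 1) for A, B nonempty in Z/pZ.
|A| = 4, |B| = 2, p = 7.
CD lower bound = min(7, 4 + 2 - 1) = min(7, 5) = 5.
Compute A + B mod 7 directly:
a = 1: 1+0=1, 1+1=2
a = 2: 2+0=2, 2+1=3
a = 4: 4+0=4, 4+1=5
a = 6: 6+0=6, 6+1=0
A + B = {0, 1, 2, 3, 4, 5, 6}, so |A + B| = 7.
Verify: 7 ≥ 5? Yes ✓.

CD lower bound = 5, actual |A + B| = 7.


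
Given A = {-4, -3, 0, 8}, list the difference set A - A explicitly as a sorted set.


A - A = {a - a' : a, a' ∈ A}.
Compute a - a' for each ordered pair (a, a'):
a = -4: -4--4=0, -4--3=-1, -4-0=-4, -4-8=-12
a = -3: -3--4=1, -3--3=0, -3-0=-3, -3-8=-11
a = 0: 0--4=4, 0--3=3, 0-0=0, 0-8=-8
a = 8: 8--4=12, 8--3=11, 8-0=8, 8-8=0
Collecting distinct values (and noting 0 appears from a-a):
A - A = {-12, -11, -8, -4, -3, -1, 0, 1, 3, 4, 8, 11, 12}
|A - A| = 13

A - A = {-12, -11, -8, -4, -3, -1, 0, 1, 3, 4, 8, 11, 12}


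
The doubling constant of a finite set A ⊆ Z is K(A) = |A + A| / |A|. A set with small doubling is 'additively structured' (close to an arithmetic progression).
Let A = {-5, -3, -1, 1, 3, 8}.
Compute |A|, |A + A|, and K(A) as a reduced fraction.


|A| = 6.
Compute A + A by enumerating all 36 pairs.
A + A = {-10, -8, -6, -4, -2, 0, 2, 3, 4, 5, 6, 7, 9, 11, 16}, so |A + A| = 15.
K = |A + A| / |A| = 15/6 = 5/2 ≈ 2.5000.
Reference: AP of size 6 gives K = 11/6 ≈ 1.8333; a fully generic set of size 6 gives K ≈ 3.5000.

|A| = 6, |A + A| = 15, K = 15/6 = 5/2.


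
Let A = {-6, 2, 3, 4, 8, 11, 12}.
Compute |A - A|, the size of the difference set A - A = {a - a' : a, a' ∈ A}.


A - A = {a - a' : a, a' ∈ A}; |A| = 7.
Bounds: 2|A|-1 ≤ |A - A| ≤ |A|² - |A| + 1, i.e. 13 ≤ |A - A| ≤ 43.
Note: 0 ∈ A - A always (from a - a). The set is symmetric: if d ∈ A - A then -d ∈ A - A.
Enumerate nonzero differences d = a - a' with a > a' (then include -d):
Positive differences: {1, 2, 3, 4, 5, 6, 7, 8, 9, 10, 14, 17, 18}
Full difference set: {0} ∪ (positive diffs) ∪ (negative diffs).
|A - A| = 1 + 2·13 = 27 (matches direct enumeration: 27).

|A - A| = 27


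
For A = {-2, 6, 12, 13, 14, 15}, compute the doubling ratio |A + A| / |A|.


|A| = 6.
Compute A + A by enumerating all 36 pairs.
A + A = {-4, 4, 10, 11, 12, 13, 18, 19, 20, 21, 24, 25, 26, 27, 28, 29, 30}, so |A + A| = 17.
K = |A + A| / |A| = 17/6 (already in lowest terms) ≈ 2.8333.
Reference: AP of size 6 gives K = 11/6 ≈ 1.8333; a fully generic set of size 6 gives K ≈ 3.5000.

|A| = 6, |A + A| = 17, K = 17/6.


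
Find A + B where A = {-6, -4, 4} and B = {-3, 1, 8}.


A + B = {a + b : a ∈ A, b ∈ B}.
Enumerate all |A|·|B| = 3·3 = 9 pairs (a, b) and collect distinct sums.
a = -6: -6+-3=-9, -6+1=-5, -6+8=2
a = -4: -4+-3=-7, -4+1=-3, -4+8=4
a = 4: 4+-3=1, 4+1=5, 4+8=12
Collecting distinct sums: A + B = {-9, -7, -5, -3, 1, 2, 4, 5, 12}
|A + B| = 9

A + B = {-9, -7, -5, -3, 1, 2, 4, 5, 12}


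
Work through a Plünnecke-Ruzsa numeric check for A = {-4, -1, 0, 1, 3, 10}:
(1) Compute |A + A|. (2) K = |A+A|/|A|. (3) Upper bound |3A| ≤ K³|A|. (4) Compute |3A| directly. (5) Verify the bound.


|A| = 6.
Step 1: Compute A + A by enumerating all 36 pairs.
A + A = {-8, -5, -4, -3, -2, -1, 0, 1, 2, 3, 4, 6, 9, 10, 11, 13, 20}, so |A + A| = 17.
Step 2: Doubling constant K = |A + A|/|A| = 17/6 = 17/6 ≈ 2.8333.
Step 3: Plünnecke-Ruzsa gives |3A| ≤ K³·|A| = (2.8333)³ · 6 ≈ 136.4722.
Step 4: Compute 3A = A + A + A directly by enumerating all triples (a,b,c) ∈ A³; |3A| = 31.
Step 5: Check 31 ≤ 136.4722? Yes ✓.

K = 17/6, Plünnecke-Ruzsa bound K³|A| ≈ 136.4722, |3A| = 31, inequality holds.


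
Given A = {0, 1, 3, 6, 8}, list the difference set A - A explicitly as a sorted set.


A - A = {a - a' : a, a' ∈ A}.
Compute a - a' for each ordered pair (a, a'):
a = 0: 0-0=0, 0-1=-1, 0-3=-3, 0-6=-6, 0-8=-8
a = 1: 1-0=1, 1-1=0, 1-3=-2, 1-6=-5, 1-8=-7
a = 3: 3-0=3, 3-1=2, 3-3=0, 3-6=-3, 3-8=-5
a = 6: 6-0=6, 6-1=5, 6-3=3, 6-6=0, 6-8=-2
a = 8: 8-0=8, 8-1=7, 8-3=5, 8-6=2, 8-8=0
Collecting distinct values (and noting 0 appears from a-a):
A - A = {-8, -7, -6, -5, -3, -2, -1, 0, 1, 2, 3, 5, 6, 7, 8}
|A - A| = 15

A - A = {-8, -7, -6, -5, -3, -2, -1, 0, 1, 2, 3, 5, 6, 7, 8}


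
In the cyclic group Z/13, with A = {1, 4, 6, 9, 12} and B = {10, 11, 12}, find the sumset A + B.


Work in Z/13Z: reduce every sum a + b modulo 13.
Enumerate all 15 pairs:
a = 1: 1+10=11, 1+11=12, 1+12=0
a = 4: 4+10=1, 4+11=2, 4+12=3
a = 6: 6+10=3, 6+11=4, 6+12=5
a = 9: 9+10=6, 9+11=7, 9+12=8
a = 12: 12+10=9, 12+11=10, 12+12=11
Distinct residues collected: {0, 1, 2, 3, 4, 5, 6, 7, 8, 9, 10, 11, 12}
|A + B| = 13 (out of 13 total residues).

A + B = {0, 1, 2, 3, 4, 5, 6, 7, 8, 9, 10, 11, 12}


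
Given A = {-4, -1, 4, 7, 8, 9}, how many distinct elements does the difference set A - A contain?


A - A = {a - a' : a, a' ∈ A}; |A| = 6.
Bounds: 2|A|-1 ≤ |A - A| ≤ |A|² - |A| + 1, i.e. 11 ≤ |A - A| ≤ 31.
Note: 0 ∈ A - A always (from a - a). The set is symmetric: if d ∈ A - A then -d ∈ A - A.
Enumerate nonzero differences d = a - a' with a > a' (then include -d):
Positive differences: {1, 2, 3, 4, 5, 8, 9, 10, 11, 12, 13}
Full difference set: {0} ∪ (positive diffs) ∪ (negative diffs).
|A - A| = 1 + 2·11 = 23 (matches direct enumeration: 23).

|A - A| = 23


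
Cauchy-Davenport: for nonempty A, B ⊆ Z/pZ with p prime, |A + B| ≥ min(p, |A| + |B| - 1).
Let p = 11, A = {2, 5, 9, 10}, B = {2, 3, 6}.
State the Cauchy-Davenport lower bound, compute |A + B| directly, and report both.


Cauchy-Davenport: |A + B| ≥ min(p, |A| + |B| - 1) for A, B nonempty in Z/pZ.
|A| = 4, |B| = 3, p = 11.
CD lower bound = min(11, 4 + 3 - 1) = min(11, 6) = 6.
Compute A + B mod 11 directly:
a = 2: 2+2=4, 2+3=5, 2+6=8
a = 5: 5+2=7, 5+3=8, 5+6=0
a = 9: 9+2=0, 9+3=1, 9+6=4
a = 10: 10+2=1, 10+3=2, 10+6=5
A + B = {0, 1, 2, 4, 5, 7, 8}, so |A + B| = 7.
Verify: 7 ≥ 6? Yes ✓.

CD lower bound = 6, actual |A + B| = 7.


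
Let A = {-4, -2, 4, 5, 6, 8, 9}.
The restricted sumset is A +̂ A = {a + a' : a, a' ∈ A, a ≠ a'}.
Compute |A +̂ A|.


Restricted sumset: A +̂ A = {a + a' : a ∈ A, a' ∈ A, a ≠ a'}.
Equivalently, take A + A and drop any sum 2a that is achievable ONLY as a + a for a ∈ A (i.e. sums representable only with equal summands).
Enumerate pairs (a, a') with a < a' (symmetric, so each unordered pair gives one sum; this covers all a ≠ a'):
  -4 + -2 = -6
  -4 + 4 = 0
  -4 + 5 = 1
  -4 + 6 = 2
  -4 + 8 = 4
  -4 + 9 = 5
  -2 + 4 = 2
  -2 + 5 = 3
  -2 + 6 = 4
  -2 + 8 = 6
  -2 + 9 = 7
  4 + 5 = 9
  4 + 6 = 10
  4 + 8 = 12
  4 + 9 = 13
  5 + 6 = 11
  5 + 8 = 13
  5 + 9 = 14
  6 + 8 = 14
  6 + 9 = 15
  8 + 9 = 17
Collected distinct sums: {-6, 0, 1, 2, 3, 4, 5, 6, 7, 9, 10, 11, 12, 13, 14, 15, 17}
|A +̂ A| = 17
(Reference bound: |A +̂ A| ≥ 2|A| - 3 for |A| ≥ 2, with |A| = 7 giving ≥ 11.)

|A +̂ A| = 17


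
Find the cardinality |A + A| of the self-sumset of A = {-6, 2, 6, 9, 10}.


A + A = {a + a' : a, a' ∈ A}; |A| = 5.
General bounds: 2|A| - 1 ≤ |A + A| ≤ |A|(|A|+1)/2, i.e. 9 ≤ |A + A| ≤ 15.
Lower bound 2|A|-1 is attained iff A is an arithmetic progression.
Enumerate sums a + a' for a ≤ a' (symmetric, so this suffices):
a = -6: -6+-6=-12, -6+2=-4, -6+6=0, -6+9=3, -6+10=4
a = 2: 2+2=4, 2+6=8, 2+9=11, 2+10=12
a = 6: 6+6=12, 6+9=15, 6+10=16
a = 9: 9+9=18, 9+10=19
a = 10: 10+10=20
Distinct sums: {-12, -4, 0, 3, 4, 8, 11, 12, 15, 16, 18, 19, 20}
|A + A| = 13

|A + A| = 13


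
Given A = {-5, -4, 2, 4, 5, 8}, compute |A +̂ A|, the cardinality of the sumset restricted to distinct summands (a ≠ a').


Restricted sumset: A +̂ A = {a + a' : a ∈ A, a' ∈ A, a ≠ a'}.
Equivalently, take A + A and drop any sum 2a that is achievable ONLY as a + a for a ∈ A (i.e. sums representable only with equal summands).
Enumerate pairs (a, a') with a < a' (symmetric, so each unordered pair gives one sum; this covers all a ≠ a'):
  -5 + -4 = -9
  -5 + 2 = -3
  -5 + 4 = -1
  -5 + 5 = 0
  -5 + 8 = 3
  -4 + 2 = -2
  -4 + 4 = 0
  -4 + 5 = 1
  -4 + 8 = 4
  2 + 4 = 6
  2 + 5 = 7
  2 + 8 = 10
  4 + 5 = 9
  4 + 8 = 12
  5 + 8 = 13
Collected distinct sums: {-9, -3, -2, -1, 0, 1, 3, 4, 6, 7, 9, 10, 12, 13}
|A +̂ A| = 14
(Reference bound: |A +̂ A| ≥ 2|A| - 3 for |A| ≥ 2, with |A| = 6 giving ≥ 9.)

|A +̂ A| = 14


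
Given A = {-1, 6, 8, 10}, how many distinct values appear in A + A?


A + A = {a + a' : a, a' ∈ A}; |A| = 4.
General bounds: 2|A| - 1 ≤ |A + A| ≤ |A|(|A|+1)/2, i.e. 7 ≤ |A + A| ≤ 10.
Lower bound 2|A|-1 is attained iff A is an arithmetic progression.
Enumerate sums a + a' for a ≤ a' (symmetric, so this suffices):
a = -1: -1+-1=-2, -1+6=5, -1+8=7, -1+10=9
a = 6: 6+6=12, 6+8=14, 6+10=16
a = 8: 8+8=16, 8+10=18
a = 10: 10+10=20
Distinct sums: {-2, 5, 7, 9, 12, 14, 16, 18, 20}
|A + A| = 9

|A + A| = 9


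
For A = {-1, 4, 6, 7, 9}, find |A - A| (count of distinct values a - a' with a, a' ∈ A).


A - A = {a - a' : a, a' ∈ A}; |A| = 5.
Bounds: 2|A|-1 ≤ |A - A| ≤ |A|² - |A| + 1, i.e. 9 ≤ |A - A| ≤ 21.
Note: 0 ∈ A - A always (from a - a). The set is symmetric: if d ∈ A - A then -d ∈ A - A.
Enumerate nonzero differences d = a - a' with a > a' (then include -d):
Positive differences: {1, 2, 3, 5, 7, 8, 10}
Full difference set: {0} ∪ (positive diffs) ∪ (negative diffs).
|A - A| = 1 + 2·7 = 15 (matches direct enumeration: 15).

|A - A| = 15


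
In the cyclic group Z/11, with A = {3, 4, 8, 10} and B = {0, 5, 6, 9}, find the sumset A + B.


Work in Z/11Z: reduce every sum a + b modulo 11.
Enumerate all 16 pairs:
a = 3: 3+0=3, 3+5=8, 3+6=9, 3+9=1
a = 4: 4+0=4, 4+5=9, 4+6=10, 4+9=2
a = 8: 8+0=8, 8+5=2, 8+6=3, 8+9=6
a = 10: 10+0=10, 10+5=4, 10+6=5, 10+9=8
Distinct residues collected: {1, 2, 3, 4, 5, 6, 8, 9, 10}
|A + B| = 9 (out of 11 total residues).

A + B = {1, 2, 3, 4, 5, 6, 8, 9, 10}


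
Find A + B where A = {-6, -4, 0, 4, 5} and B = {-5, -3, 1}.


A + B = {a + b : a ∈ A, b ∈ B}.
Enumerate all |A|·|B| = 5·3 = 15 pairs (a, b) and collect distinct sums.
a = -6: -6+-5=-11, -6+-3=-9, -6+1=-5
a = -4: -4+-5=-9, -4+-3=-7, -4+1=-3
a = 0: 0+-5=-5, 0+-3=-3, 0+1=1
a = 4: 4+-5=-1, 4+-3=1, 4+1=5
a = 5: 5+-5=0, 5+-3=2, 5+1=6
Collecting distinct sums: A + B = {-11, -9, -7, -5, -3, -1, 0, 1, 2, 5, 6}
|A + B| = 11

A + B = {-11, -9, -7, -5, -3, -1, 0, 1, 2, 5, 6}


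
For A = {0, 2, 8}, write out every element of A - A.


A - A = {a - a' : a, a' ∈ A}.
Compute a - a' for each ordered pair (a, a'):
a = 0: 0-0=0, 0-2=-2, 0-8=-8
a = 2: 2-0=2, 2-2=0, 2-8=-6
a = 8: 8-0=8, 8-2=6, 8-8=0
Collecting distinct values (and noting 0 appears from a-a):
A - A = {-8, -6, -2, 0, 2, 6, 8}
|A - A| = 7

A - A = {-8, -6, -2, 0, 2, 6, 8}


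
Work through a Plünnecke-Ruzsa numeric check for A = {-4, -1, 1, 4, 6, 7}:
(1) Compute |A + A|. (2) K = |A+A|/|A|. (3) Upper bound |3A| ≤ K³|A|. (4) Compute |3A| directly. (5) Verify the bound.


|A| = 6.
Step 1: Compute A + A by enumerating all 36 pairs.
A + A = {-8, -5, -3, -2, 0, 2, 3, 5, 6, 7, 8, 10, 11, 12, 13, 14}, so |A + A| = 16.
Step 2: Doubling constant K = |A + A|/|A| = 16/6 = 16/6 ≈ 2.6667.
Step 3: Plünnecke-Ruzsa gives |3A| ≤ K³·|A| = (2.6667)³ · 6 ≈ 113.7778.
Step 4: Compute 3A = A + A + A directly by enumerating all triples (a,b,c) ∈ A³; |3A| = 29.
Step 5: Check 29 ≤ 113.7778? Yes ✓.

K = 16/6, Plünnecke-Ruzsa bound K³|A| ≈ 113.7778, |3A| = 29, inequality holds.


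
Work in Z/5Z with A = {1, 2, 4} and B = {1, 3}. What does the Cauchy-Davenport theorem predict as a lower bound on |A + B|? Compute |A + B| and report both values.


Cauchy-Davenport: |A + B| ≥ min(p, |A| + |B| - 1) for A, B nonempty in Z/pZ.
|A| = 3, |B| = 2, p = 5.
CD lower bound = min(5, 3 + 2 - 1) = min(5, 4) = 4.
Compute A + B mod 5 directly:
a = 1: 1+1=2, 1+3=4
a = 2: 2+1=3, 2+3=0
a = 4: 4+1=0, 4+3=2
A + B = {0, 2, 3, 4}, so |A + B| = 4.
Verify: 4 ≥ 4? Yes ✓.

CD lower bound = 4, actual |A + B| = 4.


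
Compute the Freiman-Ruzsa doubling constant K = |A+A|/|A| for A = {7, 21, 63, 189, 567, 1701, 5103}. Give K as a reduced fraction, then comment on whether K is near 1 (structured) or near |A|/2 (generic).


|A| = 7.
Compute A + A by enumerating all 49 pairs.
A + A = {14, 28, 42, 70, 84, 126, 196, 210, 252, 378, 574, 588, 630, 756, 1134, 1708, 1722, 1764, 1890, 2268, 3402, 5110, 5124, 5166, 5292, 5670, 6804, 10206}, so |A + A| = 28.
K = |A + A| / |A| = 28/7 = 4/1 ≈ 4.0000.
Reference: AP of size 7 gives K = 13/7 ≈ 1.8571; a fully generic set of size 7 gives K ≈ 4.0000.

|A| = 7, |A + A| = 28, K = 28/7 = 4/1.


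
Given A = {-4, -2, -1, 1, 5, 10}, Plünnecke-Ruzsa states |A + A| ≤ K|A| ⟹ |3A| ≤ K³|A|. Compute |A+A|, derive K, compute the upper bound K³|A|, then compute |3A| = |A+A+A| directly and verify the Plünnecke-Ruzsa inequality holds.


|A| = 6.
Step 1: Compute A + A by enumerating all 36 pairs.
A + A = {-8, -6, -5, -4, -3, -2, -1, 0, 1, 2, 3, 4, 6, 8, 9, 10, 11, 15, 20}, so |A + A| = 19.
Step 2: Doubling constant K = |A + A|/|A| = 19/6 = 19/6 ≈ 3.1667.
Step 3: Plünnecke-Ruzsa gives |3A| ≤ K³·|A| = (3.1667)³ · 6 ≈ 190.5278.
Step 4: Compute 3A = A + A + A directly by enumerating all triples (a,b,c) ∈ A³; |3A| = 34.
Step 5: Check 34 ≤ 190.5278? Yes ✓.

K = 19/6, Plünnecke-Ruzsa bound K³|A| ≈ 190.5278, |3A| = 34, inequality holds.


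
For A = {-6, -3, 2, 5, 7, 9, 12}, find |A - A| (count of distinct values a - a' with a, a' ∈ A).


A - A = {a - a' : a, a' ∈ A}; |A| = 7.
Bounds: 2|A|-1 ≤ |A - A| ≤ |A|² - |A| + 1, i.e. 13 ≤ |A - A| ≤ 43.
Note: 0 ∈ A - A always (from a - a). The set is symmetric: if d ∈ A - A then -d ∈ A - A.
Enumerate nonzero differences d = a - a' with a > a' (then include -d):
Positive differences: {2, 3, 4, 5, 7, 8, 10, 11, 12, 13, 15, 18}
Full difference set: {0} ∪ (positive diffs) ∪ (negative diffs).
|A - A| = 1 + 2·12 = 25 (matches direct enumeration: 25).

|A - A| = 25


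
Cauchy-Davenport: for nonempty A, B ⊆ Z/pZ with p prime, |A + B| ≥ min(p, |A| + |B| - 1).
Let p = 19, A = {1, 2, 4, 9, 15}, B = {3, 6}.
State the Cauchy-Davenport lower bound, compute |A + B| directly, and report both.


Cauchy-Davenport: |A + B| ≥ min(p, |A| + |B| - 1) for A, B nonempty in Z/pZ.
|A| = 5, |B| = 2, p = 19.
CD lower bound = min(19, 5 + 2 - 1) = min(19, 6) = 6.
Compute A + B mod 19 directly:
a = 1: 1+3=4, 1+6=7
a = 2: 2+3=5, 2+6=8
a = 4: 4+3=7, 4+6=10
a = 9: 9+3=12, 9+6=15
a = 15: 15+3=18, 15+6=2
A + B = {2, 4, 5, 7, 8, 10, 12, 15, 18}, so |A + B| = 9.
Verify: 9 ≥ 6? Yes ✓.

CD lower bound = 6, actual |A + B| = 9.


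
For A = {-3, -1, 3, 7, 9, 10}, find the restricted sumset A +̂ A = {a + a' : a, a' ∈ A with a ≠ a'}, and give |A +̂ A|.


Restricted sumset: A +̂ A = {a + a' : a ∈ A, a' ∈ A, a ≠ a'}.
Equivalently, take A + A and drop any sum 2a that is achievable ONLY as a + a for a ∈ A (i.e. sums representable only with equal summands).
Enumerate pairs (a, a') with a < a' (symmetric, so each unordered pair gives one sum; this covers all a ≠ a'):
  -3 + -1 = -4
  -3 + 3 = 0
  -3 + 7 = 4
  -3 + 9 = 6
  -3 + 10 = 7
  -1 + 3 = 2
  -1 + 7 = 6
  -1 + 9 = 8
  -1 + 10 = 9
  3 + 7 = 10
  3 + 9 = 12
  3 + 10 = 13
  7 + 9 = 16
  7 + 10 = 17
  9 + 10 = 19
Collected distinct sums: {-4, 0, 2, 4, 6, 7, 8, 9, 10, 12, 13, 16, 17, 19}
|A +̂ A| = 14
(Reference bound: |A +̂ A| ≥ 2|A| - 3 for |A| ≥ 2, with |A| = 6 giving ≥ 9.)

|A +̂ A| = 14


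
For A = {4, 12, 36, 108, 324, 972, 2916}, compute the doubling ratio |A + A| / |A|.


|A| = 7.
Compute A + A by enumerating all 49 pairs.
A + A = {8, 16, 24, 40, 48, 72, 112, 120, 144, 216, 328, 336, 360, 432, 648, 976, 984, 1008, 1080, 1296, 1944, 2920, 2928, 2952, 3024, 3240, 3888, 5832}, so |A + A| = 28.
K = |A + A| / |A| = 28/7 = 4/1 ≈ 4.0000.
Reference: AP of size 7 gives K = 13/7 ≈ 1.8571; a fully generic set of size 7 gives K ≈ 4.0000.

|A| = 7, |A + A| = 28, K = 28/7 = 4/1.


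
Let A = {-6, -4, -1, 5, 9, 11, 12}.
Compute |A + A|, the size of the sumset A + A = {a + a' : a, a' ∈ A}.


A + A = {a + a' : a, a' ∈ A}; |A| = 7.
General bounds: 2|A| - 1 ≤ |A + A| ≤ |A|(|A|+1)/2, i.e. 13 ≤ |A + A| ≤ 28.
Lower bound 2|A|-1 is attained iff A is an arithmetic progression.
Enumerate sums a + a' for a ≤ a' (symmetric, so this suffices):
a = -6: -6+-6=-12, -6+-4=-10, -6+-1=-7, -6+5=-1, -6+9=3, -6+11=5, -6+12=6
a = -4: -4+-4=-8, -4+-1=-5, -4+5=1, -4+9=5, -4+11=7, -4+12=8
a = -1: -1+-1=-2, -1+5=4, -1+9=8, -1+11=10, -1+12=11
a = 5: 5+5=10, 5+9=14, 5+11=16, 5+12=17
a = 9: 9+9=18, 9+11=20, 9+12=21
a = 11: 11+11=22, 11+12=23
a = 12: 12+12=24
Distinct sums: {-12, -10, -8, -7, -5, -2, -1, 1, 3, 4, 5, 6, 7, 8, 10, 11, 14, 16, 17, 18, 20, 21, 22, 23, 24}
|A + A| = 25

|A + A| = 25


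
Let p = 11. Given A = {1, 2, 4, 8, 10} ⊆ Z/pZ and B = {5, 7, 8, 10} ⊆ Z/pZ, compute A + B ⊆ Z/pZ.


Work in Z/11Z: reduce every sum a + b modulo 11.
Enumerate all 20 pairs:
a = 1: 1+5=6, 1+7=8, 1+8=9, 1+10=0
a = 2: 2+5=7, 2+7=9, 2+8=10, 2+10=1
a = 4: 4+5=9, 4+7=0, 4+8=1, 4+10=3
a = 8: 8+5=2, 8+7=4, 8+8=5, 8+10=7
a = 10: 10+5=4, 10+7=6, 10+8=7, 10+10=9
Distinct residues collected: {0, 1, 2, 3, 4, 5, 6, 7, 8, 9, 10}
|A + B| = 11 (out of 11 total residues).

A + B = {0, 1, 2, 3, 4, 5, 6, 7, 8, 9, 10}


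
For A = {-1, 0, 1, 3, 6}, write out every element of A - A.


A - A = {a - a' : a, a' ∈ A}.
Compute a - a' for each ordered pair (a, a'):
a = -1: -1--1=0, -1-0=-1, -1-1=-2, -1-3=-4, -1-6=-7
a = 0: 0--1=1, 0-0=0, 0-1=-1, 0-3=-3, 0-6=-6
a = 1: 1--1=2, 1-0=1, 1-1=0, 1-3=-2, 1-6=-5
a = 3: 3--1=4, 3-0=3, 3-1=2, 3-3=0, 3-6=-3
a = 6: 6--1=7, 6-0=6, 6-1=5, 6-3=3, 6-6=0
Collecting distinct values (and noting 0 appears from a-a):
A - A = {-7, -6, -5, -4, -3, -2, -1, 0, 1, 2, 3, 4, 5, 6, 7}
|A - A| = 15

A - A = {-7, -6, -5, -4, -3, -2, -1, 0, 1, 2, 3, 4, 5, 6, 7}
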